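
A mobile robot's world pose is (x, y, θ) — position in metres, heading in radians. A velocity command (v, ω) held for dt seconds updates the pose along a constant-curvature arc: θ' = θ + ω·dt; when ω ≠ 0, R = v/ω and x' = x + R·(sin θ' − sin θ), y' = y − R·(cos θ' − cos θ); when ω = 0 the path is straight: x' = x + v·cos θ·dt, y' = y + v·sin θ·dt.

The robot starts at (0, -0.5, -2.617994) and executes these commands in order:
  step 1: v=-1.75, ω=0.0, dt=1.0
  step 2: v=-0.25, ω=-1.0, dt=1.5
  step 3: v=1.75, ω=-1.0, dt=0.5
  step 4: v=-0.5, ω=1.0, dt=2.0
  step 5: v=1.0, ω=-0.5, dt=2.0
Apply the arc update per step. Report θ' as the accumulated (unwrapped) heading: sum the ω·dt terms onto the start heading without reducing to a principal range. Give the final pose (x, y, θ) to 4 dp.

(0.3859, 0.6824, -3.6180)

step 1: θ'=-2.6180 (straight) → pose (1.5155, 0.3750, -2.6180)
step 2: θ'=-4.1180 (R=0.2500) → pose (1.8477, 0.2985, -4.1180)
step 3: θ'=-4.6180 (R=-1.7500) → pose (1.5553, 1.1136, -4.6180)
step 4: θ'=-2.6180 (R=-0.5000) → pose (2.3031, 0.7277, -2.6180)
step 5: θ'=-3.6180 (R=-2.0000) → pose (0.3859, 0.6824, -3.6180)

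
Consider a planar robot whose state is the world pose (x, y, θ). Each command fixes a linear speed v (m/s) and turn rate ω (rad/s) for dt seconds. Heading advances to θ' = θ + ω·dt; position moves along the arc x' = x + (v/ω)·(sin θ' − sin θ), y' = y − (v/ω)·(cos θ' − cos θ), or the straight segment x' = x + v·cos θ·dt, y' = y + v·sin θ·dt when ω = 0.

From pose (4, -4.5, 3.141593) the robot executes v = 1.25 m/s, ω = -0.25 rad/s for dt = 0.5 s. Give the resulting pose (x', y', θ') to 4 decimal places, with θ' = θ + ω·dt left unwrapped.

(3.3766, -4.4610, 3.0166)

θ' = 3.1416 + -0.25·0.5 = 3.0166
R = v/ω = 1.25/-0.25 = -5.0000
x' = 4 + -5.0000·(sin 3.0166 − sin 3.1416) = 3.3766
y' = -4.5 − -5.0000·(cos 3.0166 − cos 3.1416) = -4.4610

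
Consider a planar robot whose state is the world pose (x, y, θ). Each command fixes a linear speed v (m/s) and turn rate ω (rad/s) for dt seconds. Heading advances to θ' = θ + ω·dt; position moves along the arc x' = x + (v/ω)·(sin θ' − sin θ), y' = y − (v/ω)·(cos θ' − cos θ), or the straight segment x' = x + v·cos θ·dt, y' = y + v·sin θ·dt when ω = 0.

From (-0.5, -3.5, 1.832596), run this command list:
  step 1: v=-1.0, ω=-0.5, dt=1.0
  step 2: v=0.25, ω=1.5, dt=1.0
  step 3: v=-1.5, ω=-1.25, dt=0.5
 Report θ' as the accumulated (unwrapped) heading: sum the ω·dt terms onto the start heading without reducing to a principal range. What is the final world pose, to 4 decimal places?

step 1: θ'=1.3326 (R=2.0000) → pose (-0.4883, -4.4895, 1.3326)
step 2: θ'=2.8326 (R=0.1667) → pose (-0.5996, -4.2914, 2.8326)
step 3: θ'=2.2076 (R=1.2000) → pose (0.0003, -4.7211, 2.2076)

(0.0003, -4.7211, 2.2076)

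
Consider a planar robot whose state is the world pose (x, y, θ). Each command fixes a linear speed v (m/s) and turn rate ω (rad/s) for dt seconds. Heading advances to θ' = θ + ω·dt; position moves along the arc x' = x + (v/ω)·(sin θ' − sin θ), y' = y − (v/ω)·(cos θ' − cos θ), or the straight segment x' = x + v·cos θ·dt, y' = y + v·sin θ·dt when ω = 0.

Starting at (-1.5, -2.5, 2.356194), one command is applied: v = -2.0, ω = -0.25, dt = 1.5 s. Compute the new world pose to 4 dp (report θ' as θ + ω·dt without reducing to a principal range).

(0.1788, -4.9651, 1.9812)

θ' = 2.3562 + -0.25·1.5 = 1.9812
R = v/ω = -2.0/-0.25 = 8.0000
x' = -1.5 + 8.0000·(sin 1.9812 − sin 2.3562) = 0.1788
y' = -2.5 − 8.0000·(cos 1.9812 − cos 2.3562) = -4.9651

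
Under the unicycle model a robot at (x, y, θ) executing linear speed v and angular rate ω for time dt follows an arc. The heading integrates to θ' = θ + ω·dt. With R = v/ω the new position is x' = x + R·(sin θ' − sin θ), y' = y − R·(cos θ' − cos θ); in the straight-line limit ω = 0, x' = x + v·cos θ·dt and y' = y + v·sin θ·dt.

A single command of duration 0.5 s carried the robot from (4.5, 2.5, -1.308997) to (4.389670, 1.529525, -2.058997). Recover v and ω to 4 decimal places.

Δθ = -2.058997 − -1.308997 = -0.750000
ω = Δθ/dt = -0.750000/0.5 = -1.5000
R = −Δy/(cos θ' − cos θ) = -1.3333
v = R·ω = -1.3333·-1.5000 = 2.0000

v = 2.0000, ω = -1.5000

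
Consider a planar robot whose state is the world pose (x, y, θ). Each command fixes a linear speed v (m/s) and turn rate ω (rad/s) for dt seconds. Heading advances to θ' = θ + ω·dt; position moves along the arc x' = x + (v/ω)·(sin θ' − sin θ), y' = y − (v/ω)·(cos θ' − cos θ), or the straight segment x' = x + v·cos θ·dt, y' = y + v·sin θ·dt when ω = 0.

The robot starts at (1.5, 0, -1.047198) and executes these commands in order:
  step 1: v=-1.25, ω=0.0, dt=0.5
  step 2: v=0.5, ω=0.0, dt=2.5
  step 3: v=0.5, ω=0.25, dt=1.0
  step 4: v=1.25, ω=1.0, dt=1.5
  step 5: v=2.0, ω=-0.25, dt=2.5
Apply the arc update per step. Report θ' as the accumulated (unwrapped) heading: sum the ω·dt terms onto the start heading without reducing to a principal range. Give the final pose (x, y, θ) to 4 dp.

step 1: θ'=-1.0472 (straight) → pose (1.1875, 0.5413, -1.0472)
step 2: θ'=-1.0472 (straight) → pose (1.8125, -0.5413, -1.0472)
step 3: θ'=-0.7972 (R=2.0000) → pose (2.1137, -0.9387, -0.7972)
step 4: θ'=0.7028 (R=1.2500) → pose (3.8159, -1.0191, 0.7028)
step 5: θ'=0.0778 (R=-8.0000) → pose (8.3650, 0.8524, 0.0778)

(8.3650, 0.8524, 0.0778)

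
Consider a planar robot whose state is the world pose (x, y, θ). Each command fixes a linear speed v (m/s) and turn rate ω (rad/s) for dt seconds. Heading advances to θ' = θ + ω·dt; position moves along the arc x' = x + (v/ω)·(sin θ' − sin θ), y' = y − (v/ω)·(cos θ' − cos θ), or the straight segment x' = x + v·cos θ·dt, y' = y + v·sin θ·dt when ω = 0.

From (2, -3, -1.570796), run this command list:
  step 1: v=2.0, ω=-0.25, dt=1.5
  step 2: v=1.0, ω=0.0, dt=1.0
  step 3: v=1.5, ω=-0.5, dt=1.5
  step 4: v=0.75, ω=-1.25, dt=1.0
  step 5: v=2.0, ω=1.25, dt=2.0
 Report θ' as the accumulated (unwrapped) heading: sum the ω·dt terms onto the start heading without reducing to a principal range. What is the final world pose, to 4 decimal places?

(-3.8510, -9.6529, -1.4458)

step 1: θ'=-1.9458 (R=-8.0000) → pose (1.4441, -5.9302, -1.9458)
step 2: θ'=-1.9458 (straight) → pose (1.0778, -6.8607, -1.9458)
step 3: θ'=-2.6958 (R=-3.0000) → pose (-0.4202, -8.4687, -2.6958)
step 4: θ'=-3.9458 (R=-0.6000) → pose (-1.1111, -8.3435, -3.9458)
step 5: θ'=-1.4458 (R=1.6000) → pose (-3.8510, -9.6529, -1.4458)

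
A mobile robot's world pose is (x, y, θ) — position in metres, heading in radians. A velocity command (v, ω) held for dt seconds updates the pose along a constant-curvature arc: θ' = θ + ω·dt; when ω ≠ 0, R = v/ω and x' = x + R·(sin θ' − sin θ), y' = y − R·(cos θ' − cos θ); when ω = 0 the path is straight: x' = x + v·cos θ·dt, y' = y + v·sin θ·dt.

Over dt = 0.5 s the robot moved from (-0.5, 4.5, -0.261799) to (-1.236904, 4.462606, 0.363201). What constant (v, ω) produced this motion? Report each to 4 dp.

Δθ = 0.363201 − -0.261799 = 0.625000
ω = Δθ/dt = 0.625000/0.5 = 1.2500
R = Δx/(sin θ' − sin θ) = -1.2000
v = R·ω = -1.2000·1.2500 = -1.5000

v = -1.5000, ω = 1.2500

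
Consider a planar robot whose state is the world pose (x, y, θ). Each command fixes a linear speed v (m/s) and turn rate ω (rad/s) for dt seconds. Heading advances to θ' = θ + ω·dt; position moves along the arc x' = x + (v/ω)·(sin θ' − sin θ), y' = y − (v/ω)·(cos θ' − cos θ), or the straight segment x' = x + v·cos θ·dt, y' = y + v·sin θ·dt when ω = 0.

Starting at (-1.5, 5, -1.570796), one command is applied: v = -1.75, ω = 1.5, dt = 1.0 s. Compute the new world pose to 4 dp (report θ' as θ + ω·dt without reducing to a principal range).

θ' = -1.5708 + 1.5·1.0 = -0.0708
R = v/ω = -1.75/1.5 = -1.1667
x' = -1.5 + -1.1667·(sin -0.0708 − sin -1.5708) = -2.5841
y' = 5 − -1.1667·(cos -0.0708 − cos -1.5708) = 6.1637

(-2.5841, 6.1637, -0.0708)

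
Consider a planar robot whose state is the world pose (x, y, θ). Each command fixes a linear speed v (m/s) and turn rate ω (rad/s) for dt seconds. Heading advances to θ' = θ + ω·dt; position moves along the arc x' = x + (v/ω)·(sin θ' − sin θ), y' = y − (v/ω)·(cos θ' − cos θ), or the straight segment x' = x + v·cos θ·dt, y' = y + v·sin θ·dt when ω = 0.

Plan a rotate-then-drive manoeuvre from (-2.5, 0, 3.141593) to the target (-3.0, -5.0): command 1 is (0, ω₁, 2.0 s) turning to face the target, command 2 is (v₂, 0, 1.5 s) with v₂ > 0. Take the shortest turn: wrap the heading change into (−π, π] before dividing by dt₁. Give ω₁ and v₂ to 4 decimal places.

heading to target = atan2(-5−0, -3−-2.5) = -1.6705
Δθ = wrap(-1.6705 − 3.1416) = 1.4711; ω₁ = Δθ/dt₁ = 0.7356
distance = √((-3−-2.5)² + (-5−0)²) = 5.0249; v₂ = distance/dt₂ = 3.3500

ω₁ = 0.7356, v₂ = 3.3500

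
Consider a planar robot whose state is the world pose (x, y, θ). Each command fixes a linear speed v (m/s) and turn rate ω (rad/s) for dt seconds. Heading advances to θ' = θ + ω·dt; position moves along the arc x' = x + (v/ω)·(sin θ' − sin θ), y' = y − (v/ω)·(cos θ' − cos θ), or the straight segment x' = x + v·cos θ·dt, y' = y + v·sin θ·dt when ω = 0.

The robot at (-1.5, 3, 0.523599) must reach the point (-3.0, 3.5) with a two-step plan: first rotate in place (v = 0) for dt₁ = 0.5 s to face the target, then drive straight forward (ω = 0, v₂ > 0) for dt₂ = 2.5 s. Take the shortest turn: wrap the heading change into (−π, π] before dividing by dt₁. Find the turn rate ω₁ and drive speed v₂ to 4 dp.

heading to target = atan2(3.5−3, -3−-1.5) = 2.8198
Δθ = wrap(2.8198 − 0.5236) = 2.2962; ω₁ = Δθ/dt₁ = 4.5925
distance = √((-3−-1.5)² + (3.5−3)²) = 1.5811; v₂ = distance/dt₂ = 0.6325

ω₁ = 4.5925, v₂ = 0.6325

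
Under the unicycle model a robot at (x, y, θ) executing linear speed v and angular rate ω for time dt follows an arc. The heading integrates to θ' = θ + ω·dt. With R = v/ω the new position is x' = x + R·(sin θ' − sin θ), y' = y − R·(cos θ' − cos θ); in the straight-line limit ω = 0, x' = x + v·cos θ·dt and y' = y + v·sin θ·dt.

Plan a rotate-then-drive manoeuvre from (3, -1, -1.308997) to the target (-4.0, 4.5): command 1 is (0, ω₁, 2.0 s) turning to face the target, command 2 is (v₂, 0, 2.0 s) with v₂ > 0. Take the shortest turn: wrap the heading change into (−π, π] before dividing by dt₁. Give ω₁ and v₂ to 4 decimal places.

heading to target = atan2(4.5−-1, -4−3) = 2.4756
Δθ = wrap(2.4756 − -1.3090) = -2.4986; ω₁ = Δθ/dt₁ = -1.2493
distance = √((-4−3)² + (4.5−-1)²) = 8.9022; v₂ = distance/dt₂ = 4.4511

ω₁ = -1.2493, v₂ = 4.4511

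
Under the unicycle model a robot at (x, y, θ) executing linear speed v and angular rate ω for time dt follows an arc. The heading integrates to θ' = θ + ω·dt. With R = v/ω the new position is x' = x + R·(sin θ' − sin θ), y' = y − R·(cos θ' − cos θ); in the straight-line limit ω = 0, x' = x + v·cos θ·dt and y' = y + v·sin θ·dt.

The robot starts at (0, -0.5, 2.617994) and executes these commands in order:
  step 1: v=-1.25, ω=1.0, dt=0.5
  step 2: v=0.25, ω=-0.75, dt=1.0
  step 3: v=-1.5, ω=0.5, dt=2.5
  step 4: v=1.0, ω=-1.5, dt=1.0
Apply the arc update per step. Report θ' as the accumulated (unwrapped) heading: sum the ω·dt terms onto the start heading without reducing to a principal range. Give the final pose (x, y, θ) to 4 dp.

step 1: θ'=3.1180 (R=-1.2500) → pose (0.5955, -0.6671, 3.1180)
step 2: θ'=2.3680 (R=-0.3333) → pose (0.3705, -0.5723, 2.3680)
step 3: θ'=3.6180 (R=-3.0000) → pose (3.8424, -1.0921, 3.6180)
step 4: θ'=2.1180 (R=-0.6667) → pose (2.9673, -0.8465, 2.1180)

(2.9673, -0.8465, 2.1180)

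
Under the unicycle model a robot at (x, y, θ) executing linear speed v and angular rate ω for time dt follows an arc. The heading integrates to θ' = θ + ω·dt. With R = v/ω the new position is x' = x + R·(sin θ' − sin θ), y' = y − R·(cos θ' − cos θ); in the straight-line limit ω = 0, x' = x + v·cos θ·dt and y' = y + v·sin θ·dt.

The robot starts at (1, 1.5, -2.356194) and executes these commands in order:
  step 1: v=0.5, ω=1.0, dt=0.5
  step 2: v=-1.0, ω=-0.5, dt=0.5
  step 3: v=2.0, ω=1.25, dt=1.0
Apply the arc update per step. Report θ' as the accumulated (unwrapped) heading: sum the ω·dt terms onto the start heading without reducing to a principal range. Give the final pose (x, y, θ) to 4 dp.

step 1: θ'=-1.8562 (R=0.5000) → pose (0.8738, 1.2872, -1.8562)
step 2: θ'=-2.1062 (R=2.0000) → pose (1.0727, 1.7445, -2.1062)
step 3: θ'=-0.8562 (R=1.6000) → pose (1.2403, -0.1203, -0.8562)

(1.2403, -0.1203, -0.8562)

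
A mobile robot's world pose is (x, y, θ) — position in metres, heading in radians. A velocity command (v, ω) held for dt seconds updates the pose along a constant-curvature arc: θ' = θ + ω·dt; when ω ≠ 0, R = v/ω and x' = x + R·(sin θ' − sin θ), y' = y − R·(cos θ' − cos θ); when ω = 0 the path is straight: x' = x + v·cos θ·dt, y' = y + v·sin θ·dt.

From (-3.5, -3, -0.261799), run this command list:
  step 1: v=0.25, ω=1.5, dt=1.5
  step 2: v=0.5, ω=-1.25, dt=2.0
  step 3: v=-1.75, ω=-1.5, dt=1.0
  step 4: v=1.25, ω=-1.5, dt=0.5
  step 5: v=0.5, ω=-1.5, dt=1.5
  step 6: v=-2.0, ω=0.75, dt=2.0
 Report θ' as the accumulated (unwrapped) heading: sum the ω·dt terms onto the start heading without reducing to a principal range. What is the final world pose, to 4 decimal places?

step 1: θ'=1.9882 (R=0.1667) → pose (-3.3045, -2.7714, 1.9882)
step 2: θ'=-0.5118 (R=-0.4000) → pose (-2.7429, -2.2605, -0.5118)
step 3: θ'=-2.0118 (R=1.1667) → pose (-3.2266, -0.7454, -2.0118)
step 4: θ'=-2.7618 (R=-0.8333) → pose (-3.6713, -1.1636, -2.7618)
step 5: θ'=-5.0118 (R=-0.3333) → pose (-4.1134, -0.7557, -5.0118)
step 6: θ'=-3.5118 (R=-2.6667) → pose (-2.5302, -4.0283, -3.5118)

(-2.5302, -4.0283, -3.5118)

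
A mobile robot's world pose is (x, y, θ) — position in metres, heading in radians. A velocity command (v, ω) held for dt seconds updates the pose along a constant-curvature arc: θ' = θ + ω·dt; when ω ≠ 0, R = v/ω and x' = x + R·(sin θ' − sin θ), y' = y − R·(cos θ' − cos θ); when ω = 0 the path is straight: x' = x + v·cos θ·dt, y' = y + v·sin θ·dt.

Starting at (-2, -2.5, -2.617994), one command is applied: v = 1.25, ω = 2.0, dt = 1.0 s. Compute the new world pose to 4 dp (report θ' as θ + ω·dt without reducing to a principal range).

(-2.0496, -3.5507, -0.6180)

θ' = -2.6180 + 2.0·1.0 = -0.6180
R = v/ω = 1.25/2.0 = 0.6250
x' = -2 + 0.6250·(sin -0.6180 − sin -2.6180) = -2.0496
y' = -2.5 − 0.6250·(cos -0.6180 − cos -2.6180) = -3.5507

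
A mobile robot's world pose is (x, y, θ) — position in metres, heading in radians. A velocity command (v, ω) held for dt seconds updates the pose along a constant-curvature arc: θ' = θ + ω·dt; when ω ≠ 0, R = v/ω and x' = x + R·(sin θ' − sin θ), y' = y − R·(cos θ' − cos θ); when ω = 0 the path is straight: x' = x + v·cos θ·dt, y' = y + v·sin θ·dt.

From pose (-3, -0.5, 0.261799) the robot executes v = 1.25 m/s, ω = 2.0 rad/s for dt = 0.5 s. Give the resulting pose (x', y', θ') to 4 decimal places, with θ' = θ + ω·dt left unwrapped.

θ' = 0.2618 + 2.0·0.5 = 1.2618
R = v/ω = 1.25/2.0 = 0.6250
x' = -3 + 0.6250·(sin 1.2618 − sin 0.2618) = -2.5664
y' = -0.5 − 0.6250·(cos 1.2618 − cos 0.2618) = -0.0864

(-2.5664, -0.0864, 1.2618)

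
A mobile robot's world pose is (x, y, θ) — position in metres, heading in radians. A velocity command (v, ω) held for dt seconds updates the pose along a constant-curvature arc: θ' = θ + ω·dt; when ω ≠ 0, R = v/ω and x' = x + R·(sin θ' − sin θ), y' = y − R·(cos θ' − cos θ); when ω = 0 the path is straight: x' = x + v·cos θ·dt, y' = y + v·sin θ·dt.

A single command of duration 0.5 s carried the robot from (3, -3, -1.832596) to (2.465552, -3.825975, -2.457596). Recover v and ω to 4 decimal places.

v = 2.0000, ω = -1.2500

Δθ = -2.457596 − -1.832596 = -0.625000
ω = Δθ/dt = -0.625000/0.5 = -1.2500
R = −Δy/(cos θ' − cos θ) = -1.6000
v = R·ω = -1.6000·-1.2500 = 2.0000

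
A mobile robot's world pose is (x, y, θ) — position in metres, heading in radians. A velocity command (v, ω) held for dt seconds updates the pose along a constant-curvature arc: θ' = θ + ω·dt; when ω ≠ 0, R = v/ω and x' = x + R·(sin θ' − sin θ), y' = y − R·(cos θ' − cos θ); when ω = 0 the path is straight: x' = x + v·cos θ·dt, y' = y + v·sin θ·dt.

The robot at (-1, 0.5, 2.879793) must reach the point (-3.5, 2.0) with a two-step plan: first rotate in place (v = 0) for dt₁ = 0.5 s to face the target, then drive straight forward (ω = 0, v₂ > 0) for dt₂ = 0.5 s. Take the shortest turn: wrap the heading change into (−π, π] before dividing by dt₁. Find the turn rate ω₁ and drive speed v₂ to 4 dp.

heading to target = atan2(2−0.5, -3.5−-1) = 2.6012
Δθ = wrap(2.6012 − 2.8798) = -0.2786; ω₁ = Δθ/dt₁ = -0.5572
distance = √((-3.5−-1)² + (2−0.5)²) = 2.9155; v₂ = distance/dt₂ = 5.8310

ω₁ = -0.5572, v₂ = 5.8310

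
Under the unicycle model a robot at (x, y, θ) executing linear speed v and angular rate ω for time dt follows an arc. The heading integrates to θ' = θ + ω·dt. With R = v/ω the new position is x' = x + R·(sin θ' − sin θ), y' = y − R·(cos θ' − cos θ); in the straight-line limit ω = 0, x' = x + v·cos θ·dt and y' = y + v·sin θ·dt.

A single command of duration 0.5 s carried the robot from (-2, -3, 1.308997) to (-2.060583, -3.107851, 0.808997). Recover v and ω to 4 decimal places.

v = -0.2500, ω = -1.0000

Δθ = 0.808997 − 1.308997 = -0.500000
ω = Δθ/dt = -0.500000/0.5 = -1.0000
R = −Δy/(cos θ' − cos θ) = 0.2500
v = R·ω = 0.2500·-1.0000 = -0.2500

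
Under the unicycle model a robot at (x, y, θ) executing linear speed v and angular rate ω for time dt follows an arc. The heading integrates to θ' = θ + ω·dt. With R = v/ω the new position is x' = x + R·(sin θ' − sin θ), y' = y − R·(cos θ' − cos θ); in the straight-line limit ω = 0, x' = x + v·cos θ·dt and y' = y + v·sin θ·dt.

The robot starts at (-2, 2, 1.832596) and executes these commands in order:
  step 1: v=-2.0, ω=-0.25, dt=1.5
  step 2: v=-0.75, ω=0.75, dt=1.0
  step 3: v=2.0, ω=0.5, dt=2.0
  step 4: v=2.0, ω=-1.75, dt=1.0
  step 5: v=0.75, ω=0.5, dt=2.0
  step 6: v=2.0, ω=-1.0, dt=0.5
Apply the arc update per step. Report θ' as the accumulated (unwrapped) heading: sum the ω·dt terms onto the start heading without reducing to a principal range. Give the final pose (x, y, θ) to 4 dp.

step 1: θ'=1.4576 (R=8.0000) → pose (-1.7786, -0.9742, 1.4576)
step 2: θ'=2.2076 (R=-1.0000) → pose (-1.5890, -1.6818, 2.2076)
step 3: θ'=3.2076 (R=4.0000) → pose (-5.0688, -0.0690, 3.2076)
step 4: θ'=1.4576 (R=-1.1429) → pose (-6.2798, 1.2004, 1.4576)
step 5: θ'=2.4576 (R=1.5000) → pose (-6.8223, 2.5325, 2.4576)
step 6: θ'=1.9576 (R=-2.0000) → pose (-7.4108, 3.3281, 1.9576)

(-7.4108, 3.3281, 1.9576)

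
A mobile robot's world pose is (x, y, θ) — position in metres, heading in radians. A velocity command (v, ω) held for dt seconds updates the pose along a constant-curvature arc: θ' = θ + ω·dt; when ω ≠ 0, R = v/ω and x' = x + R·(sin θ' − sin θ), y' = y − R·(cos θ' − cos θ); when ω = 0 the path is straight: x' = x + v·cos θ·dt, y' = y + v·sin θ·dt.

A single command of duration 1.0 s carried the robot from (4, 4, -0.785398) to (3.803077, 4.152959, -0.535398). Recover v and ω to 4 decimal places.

Δθ = -0.535398 − -0.785398 = 0.250000
ω = Δθ/dt = 0.250000/1.0 = 0.2500
R = Δx/(sin θ' − sin θ) = -1.0000
v = R·ω = -1.0000·0.2500 = -0.2500

v = -0.2500, ω = 0.2500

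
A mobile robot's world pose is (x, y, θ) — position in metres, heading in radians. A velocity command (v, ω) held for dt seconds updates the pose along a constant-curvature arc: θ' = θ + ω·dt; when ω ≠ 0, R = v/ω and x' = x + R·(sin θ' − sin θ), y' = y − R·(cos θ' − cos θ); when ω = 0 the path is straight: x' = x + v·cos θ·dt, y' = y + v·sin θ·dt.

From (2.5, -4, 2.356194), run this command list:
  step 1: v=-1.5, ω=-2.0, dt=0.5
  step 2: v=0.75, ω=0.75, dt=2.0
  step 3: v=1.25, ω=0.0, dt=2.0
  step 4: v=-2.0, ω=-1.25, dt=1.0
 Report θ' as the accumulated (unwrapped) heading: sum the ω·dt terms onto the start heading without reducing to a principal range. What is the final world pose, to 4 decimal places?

step 1: θ'=1.3562 (R=0.7500) → pose (2.7025, -4.6900, 1.3562)
step 2: θ'=2.8562 (R=1.0000) → pose (2.0069, -3.5175, 2.8562)
step 3: θ'=2.8562 (straight) → pose (-0.3919, -2.8137, 2.8562)
step 4: θ'=1.6062 (R=1.6000) → pose (0.7566, -4.2923, 1.6062)

(0.7566, -4.2923, 1.6062)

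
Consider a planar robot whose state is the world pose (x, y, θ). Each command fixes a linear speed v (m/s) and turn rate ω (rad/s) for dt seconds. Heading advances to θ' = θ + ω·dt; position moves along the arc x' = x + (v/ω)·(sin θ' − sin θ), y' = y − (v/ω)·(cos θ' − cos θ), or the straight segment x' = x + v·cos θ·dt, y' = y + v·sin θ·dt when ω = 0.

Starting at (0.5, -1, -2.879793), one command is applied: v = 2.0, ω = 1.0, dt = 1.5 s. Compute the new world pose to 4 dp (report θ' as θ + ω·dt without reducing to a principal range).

θ' = -2.8798 + 1.0·1.5 = -1.3798
R = v/ω = 2.0/1.0 = 2.0000
x' = 0.5 + 2.0000·(sin -1.3798 − sin -2.8798) = -0.9460
y' = -1 − 2.0000·(cos -1.3798 − cos -2.8798) = -3.3115

(-0.9460, -3.3115, -1.3798)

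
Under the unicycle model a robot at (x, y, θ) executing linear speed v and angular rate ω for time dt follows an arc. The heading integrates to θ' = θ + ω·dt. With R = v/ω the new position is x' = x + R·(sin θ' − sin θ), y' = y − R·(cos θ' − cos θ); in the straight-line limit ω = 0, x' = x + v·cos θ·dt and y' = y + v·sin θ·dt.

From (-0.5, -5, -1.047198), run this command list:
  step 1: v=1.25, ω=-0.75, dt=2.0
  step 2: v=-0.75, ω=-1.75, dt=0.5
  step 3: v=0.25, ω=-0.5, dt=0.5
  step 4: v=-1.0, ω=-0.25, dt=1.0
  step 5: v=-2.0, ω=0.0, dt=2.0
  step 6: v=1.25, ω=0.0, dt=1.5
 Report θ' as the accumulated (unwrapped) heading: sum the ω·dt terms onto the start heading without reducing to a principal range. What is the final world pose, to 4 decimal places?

step 1: θ'=-2.5472 (R=-1.6667) → pose (-1.0100, -7.2141, -2.5472)
step 2: θ'=-3.4222 (R=0.4286) → pose (-0.6513, -7.1574, -3.4222)
step 3: θ'=-3.6722 (R=-0.5000) → pose (-0.7659, -7.1082, -3.6722)
step 4: θ'=-3.9222 (R=4.0000) → pose (0.0247, -7.7163, -3.9222)
step 5: θ'=-3.9222 (straight) → pose (2.8667, -10.5311, -3.9222)
step 6: θ'=-3.9222 (straight) → pose (1.5345, -9.2116, -3.9222)

(1.5345, -9.2116, -3.9222)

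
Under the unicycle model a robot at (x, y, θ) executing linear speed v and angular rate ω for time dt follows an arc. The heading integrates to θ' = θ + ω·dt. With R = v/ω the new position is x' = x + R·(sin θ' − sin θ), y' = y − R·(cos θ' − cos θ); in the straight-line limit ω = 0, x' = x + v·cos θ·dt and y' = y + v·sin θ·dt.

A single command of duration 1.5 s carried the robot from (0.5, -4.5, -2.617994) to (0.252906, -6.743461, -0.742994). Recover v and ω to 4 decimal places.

v = 1.7500, ω = 1.2500

Δθ = -0.742994 − -2.617994 = 1.875000
ω = Δθ/dt = 1.875000/1.5 = 1.2500
R = −Δy/(cos θ' − cos θ) = 1.4000
v = R·ω = 1.4000·1.2500 = 1.7500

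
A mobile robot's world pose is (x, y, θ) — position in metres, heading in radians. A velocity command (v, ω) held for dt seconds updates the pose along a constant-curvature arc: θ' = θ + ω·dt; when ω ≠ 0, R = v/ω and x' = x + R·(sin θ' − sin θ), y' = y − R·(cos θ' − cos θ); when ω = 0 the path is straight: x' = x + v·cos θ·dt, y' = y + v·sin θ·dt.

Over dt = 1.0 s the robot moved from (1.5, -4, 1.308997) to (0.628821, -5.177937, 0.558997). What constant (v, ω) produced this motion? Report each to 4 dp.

Δθ = 0.558997 − 1.308997 = -0.750000
ω = Δθ/dt = -0.750000/1.0 = -0.7500
R = −Δy/(cos θ' − cos θ) = 2.0000
v = R·ω = 2.0000·-0.7500 = -1.5000

v = -1.5000, ω = -0.7500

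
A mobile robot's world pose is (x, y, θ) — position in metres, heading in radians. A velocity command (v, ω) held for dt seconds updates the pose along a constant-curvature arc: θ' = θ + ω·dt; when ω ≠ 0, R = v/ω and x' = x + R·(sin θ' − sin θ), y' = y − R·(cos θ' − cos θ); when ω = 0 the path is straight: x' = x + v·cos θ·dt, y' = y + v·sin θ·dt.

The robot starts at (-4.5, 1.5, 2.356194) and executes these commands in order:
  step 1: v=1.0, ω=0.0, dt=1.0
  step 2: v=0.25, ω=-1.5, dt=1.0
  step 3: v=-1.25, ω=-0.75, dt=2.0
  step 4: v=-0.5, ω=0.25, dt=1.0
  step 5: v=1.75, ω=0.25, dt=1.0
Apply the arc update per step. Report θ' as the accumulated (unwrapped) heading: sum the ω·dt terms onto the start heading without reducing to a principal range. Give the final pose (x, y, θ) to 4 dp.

(-6.2248, 1.9771, -0.1438)

step 1: θ'=2.3562 (straight) → pose (-5.2071, 2.2071, 2.3562)
step 2: θ'=0.8562 (R=-0.1667) → pose (-5.2151, 2.4342, 0.8562)
step 3: θ'=-0.6438 (R=1.6667) → pose (-7.4745, 2.1933, -0.6438)
step 4: θ'=-0.3938 (R=-2.0000) → pose (-7.9076, 2.4406, -0.3938)
step 5: θ'=-0.1438 (R=7.0000) → pose (-6.2248, 1.9771, -0.1438)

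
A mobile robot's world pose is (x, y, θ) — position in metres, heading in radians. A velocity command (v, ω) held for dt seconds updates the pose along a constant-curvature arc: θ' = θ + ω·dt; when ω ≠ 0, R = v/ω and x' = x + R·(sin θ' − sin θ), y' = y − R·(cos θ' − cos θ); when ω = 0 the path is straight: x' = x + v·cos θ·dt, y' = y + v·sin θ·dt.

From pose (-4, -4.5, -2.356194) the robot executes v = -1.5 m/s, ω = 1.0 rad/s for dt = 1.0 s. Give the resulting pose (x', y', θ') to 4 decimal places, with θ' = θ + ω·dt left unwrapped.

(-3.5951, -3.1199, -1.3562)

θ' = -2.3562 + 1.0·1.0 = -1.3562
R = v/ω = -1.5/1.0 = -1.5000
x' = -4 + -1.5000·(sin -1.3562 − sin -2.3562) = -3.5951
y' = -4.5 − -1.5000·(cos -1.3562 − cos -2.3562) = -3.1199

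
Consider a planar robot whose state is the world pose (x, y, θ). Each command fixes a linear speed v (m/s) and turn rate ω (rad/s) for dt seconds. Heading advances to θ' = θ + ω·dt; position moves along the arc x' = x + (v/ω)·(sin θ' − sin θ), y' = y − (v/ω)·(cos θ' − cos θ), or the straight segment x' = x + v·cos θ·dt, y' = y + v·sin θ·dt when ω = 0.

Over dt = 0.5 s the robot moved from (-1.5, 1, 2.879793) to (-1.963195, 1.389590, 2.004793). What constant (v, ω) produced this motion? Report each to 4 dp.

Δθ = 2.004793 − 2.879793 = -0.875000
ω = Δθ/dt = -0.875000/0.5 = -1.7500
R = Δx/(sin θ' − sin θ) = -0.7143
v = R·ω = -0.7143·-1.7500 = 1.2500

v = 1.2500, ω = -1.7500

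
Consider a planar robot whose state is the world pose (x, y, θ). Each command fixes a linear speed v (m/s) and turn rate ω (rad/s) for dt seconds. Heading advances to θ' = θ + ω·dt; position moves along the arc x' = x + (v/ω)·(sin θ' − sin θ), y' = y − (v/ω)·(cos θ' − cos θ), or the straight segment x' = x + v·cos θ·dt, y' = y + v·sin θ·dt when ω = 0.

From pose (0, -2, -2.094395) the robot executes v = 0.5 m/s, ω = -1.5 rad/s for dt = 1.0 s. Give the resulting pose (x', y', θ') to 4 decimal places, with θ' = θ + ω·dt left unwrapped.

θ' = -2.0944 + -1.5·1.0 = -3.5944
R = v/ω = 0.5/-1.5 = -0.3333
x' = 0 + -0.3333·(sin -3.5944 − sin -2.0944) = -0.4345
y' = -2 − -0.3333·(cos -3.5944 − cos -2.0944) = -2.1331

(-0.4345, -2.1331, -3.5944)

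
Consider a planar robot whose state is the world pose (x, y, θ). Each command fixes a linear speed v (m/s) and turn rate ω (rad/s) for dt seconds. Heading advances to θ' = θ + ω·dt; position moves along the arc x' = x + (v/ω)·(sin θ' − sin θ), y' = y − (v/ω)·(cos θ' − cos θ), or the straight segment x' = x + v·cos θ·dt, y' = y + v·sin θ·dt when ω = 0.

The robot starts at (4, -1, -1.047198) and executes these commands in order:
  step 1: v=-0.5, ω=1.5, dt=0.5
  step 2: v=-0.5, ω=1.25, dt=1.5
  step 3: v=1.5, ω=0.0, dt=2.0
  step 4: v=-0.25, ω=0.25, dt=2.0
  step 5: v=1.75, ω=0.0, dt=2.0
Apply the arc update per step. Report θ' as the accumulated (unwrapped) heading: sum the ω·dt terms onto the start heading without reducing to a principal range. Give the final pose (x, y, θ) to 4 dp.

step 1: θ'=-0.2972 (R=-0.3333) → pose (3.8089, -0.8479, -0.2972)
step 2: θ'=1.5778 (R=-0.4000) → pose (3.2918, -1.2332, 1.5778)
step 3: θ'=1.5778 (straight) → pose (3.2708, 1.7667, 1.5778)
step 4: θ'=2.0778 (R=-1.0000) → pose (3.3966, 1.2882, 2.0778)
step 5: θ'=2.0778 (straight) → pose (1.6971, 4.3479, 2.0778)

(1.6971, 4.3479, 2.0778)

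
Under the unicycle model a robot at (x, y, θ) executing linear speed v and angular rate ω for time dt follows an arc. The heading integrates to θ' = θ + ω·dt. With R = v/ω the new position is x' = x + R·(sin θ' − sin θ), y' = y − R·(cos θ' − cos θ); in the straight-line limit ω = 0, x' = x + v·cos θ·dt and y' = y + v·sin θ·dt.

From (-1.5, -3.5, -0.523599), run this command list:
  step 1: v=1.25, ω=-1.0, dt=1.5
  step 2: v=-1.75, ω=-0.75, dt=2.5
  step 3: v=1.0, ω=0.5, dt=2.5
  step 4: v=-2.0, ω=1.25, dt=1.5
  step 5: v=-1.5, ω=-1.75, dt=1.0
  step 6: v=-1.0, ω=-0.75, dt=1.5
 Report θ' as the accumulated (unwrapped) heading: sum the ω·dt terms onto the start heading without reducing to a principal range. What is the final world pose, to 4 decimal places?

(2.2625, -0.2013, -3.6486)

step 1: θ'=-2.0236 (R=-1.2500) → pose (-1.0010, -5.1294, -2.0236)
step 2: θ'=-3.8986 (R=2.3333) → pose (2.6996, -4.4541, -3.8986)
step 3: θ'=-2.6486 (R=2.0000) → pose (0.3796, -4.1461, -2.6486)
step 4: θ'=-0.7736 (R=-1.6000) → pose (0.7403, -1.5919, -0.7736)
step 5: θ'=-2.5236 (R=0.8571) → pose (0.8426, -0.2801, -2.5236)
step 6: θ'=-3.6486 (R=1.3333) → pose (2.2625, -0.2013, -3.6486)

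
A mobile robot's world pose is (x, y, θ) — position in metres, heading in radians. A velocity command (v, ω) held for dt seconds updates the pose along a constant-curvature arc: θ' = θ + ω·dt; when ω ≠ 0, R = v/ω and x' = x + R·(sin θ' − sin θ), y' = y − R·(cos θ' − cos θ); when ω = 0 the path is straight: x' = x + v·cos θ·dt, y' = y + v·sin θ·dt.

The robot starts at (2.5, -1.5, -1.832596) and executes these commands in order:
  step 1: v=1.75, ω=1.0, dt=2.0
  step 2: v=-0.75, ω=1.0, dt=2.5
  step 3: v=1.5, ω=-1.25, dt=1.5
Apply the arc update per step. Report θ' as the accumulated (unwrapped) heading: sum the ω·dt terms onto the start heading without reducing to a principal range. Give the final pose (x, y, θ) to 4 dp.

(3.9580, -3.1751, 0.7924)

step 1: θ'=0.1674 (R=1.7500) → pose (4.4820, -3.6785, 0.1674)
step 2: θ'=2.6674 (R=-0.7500) → pose (4.2645, -5.0852, 2.6674)
step 3: θ'=0.7924 (R=-1.2000) → pose (3.9580, -3.1751, 0.7924)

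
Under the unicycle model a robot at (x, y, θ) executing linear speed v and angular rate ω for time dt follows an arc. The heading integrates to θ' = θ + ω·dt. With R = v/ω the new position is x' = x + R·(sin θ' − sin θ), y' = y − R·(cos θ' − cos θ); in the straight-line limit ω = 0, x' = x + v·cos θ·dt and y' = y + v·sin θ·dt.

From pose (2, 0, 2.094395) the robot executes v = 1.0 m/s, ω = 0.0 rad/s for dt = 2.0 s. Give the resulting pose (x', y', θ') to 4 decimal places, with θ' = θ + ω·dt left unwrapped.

(1.0000, 1.7321, 2.0944)

θ' = 2.0944 + 0.0·2.0 = 2.0944
ω = 0 → straight: x' = 2 + 1.0·cos(2.0944)·2.0 = 1.0000
y' = 0 + 1.0·sin(2.0944)·2.0 = 1.7321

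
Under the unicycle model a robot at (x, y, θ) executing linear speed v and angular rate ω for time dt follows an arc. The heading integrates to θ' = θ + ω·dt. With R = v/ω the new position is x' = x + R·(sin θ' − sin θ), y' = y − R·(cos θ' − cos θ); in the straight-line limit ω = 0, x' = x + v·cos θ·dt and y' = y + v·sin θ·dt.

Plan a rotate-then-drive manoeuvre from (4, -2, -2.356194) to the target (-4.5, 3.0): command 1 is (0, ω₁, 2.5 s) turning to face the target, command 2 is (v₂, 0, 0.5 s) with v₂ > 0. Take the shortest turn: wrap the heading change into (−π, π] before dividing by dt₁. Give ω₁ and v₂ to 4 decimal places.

heading to target = atan2(3−-2, -4.5−4) = 2.6099
Δθ = wrap(2.6099 − -2.3562) = -1.3171; ω₁ = Δθ/dt₁ = -0.5268
distance = √((-4.5−4)² + (3−-2)²) = 9.8615; v₂ = distance/dt₂ = 19.7231

ω₁ = -0.5268, v₂ = 19.7231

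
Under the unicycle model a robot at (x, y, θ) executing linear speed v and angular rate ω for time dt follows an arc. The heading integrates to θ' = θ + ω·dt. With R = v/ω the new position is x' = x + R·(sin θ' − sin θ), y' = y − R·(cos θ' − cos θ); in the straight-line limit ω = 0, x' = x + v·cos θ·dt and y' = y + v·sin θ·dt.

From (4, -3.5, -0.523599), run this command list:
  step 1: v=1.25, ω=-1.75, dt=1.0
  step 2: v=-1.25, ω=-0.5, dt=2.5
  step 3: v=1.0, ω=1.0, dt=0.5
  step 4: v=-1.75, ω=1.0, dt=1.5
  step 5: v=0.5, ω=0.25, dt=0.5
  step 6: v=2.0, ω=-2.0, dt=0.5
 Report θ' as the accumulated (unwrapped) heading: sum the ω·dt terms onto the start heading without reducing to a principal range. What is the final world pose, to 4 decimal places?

(7.7976, -3.1470, -2.3986)

step 1: θ'=-2.2736 (R=-0.7143) → pose (4.1879, -4.5803, -2.2736)
step 2: θ'=-3.5236 (R=2.5000) → pose (7.0274, -3.8764, -3.5236)
step 3: θ'=-3.0236 (R=1.0000) → pose (6.5369, -3.8112, -3.0236)
step 4: θ'=-1.5236 (R=-1.7500) → pose (8.0790, -1.9908, -1.5236)
step 5: θ'=-1.3986 (R=2.0000) → pose (8.1063, -2.2392, -1.3986)
step 6: θ'=-2.3986 (R=-1.0000) → pose (7.7976, -3.1470, -2.3986)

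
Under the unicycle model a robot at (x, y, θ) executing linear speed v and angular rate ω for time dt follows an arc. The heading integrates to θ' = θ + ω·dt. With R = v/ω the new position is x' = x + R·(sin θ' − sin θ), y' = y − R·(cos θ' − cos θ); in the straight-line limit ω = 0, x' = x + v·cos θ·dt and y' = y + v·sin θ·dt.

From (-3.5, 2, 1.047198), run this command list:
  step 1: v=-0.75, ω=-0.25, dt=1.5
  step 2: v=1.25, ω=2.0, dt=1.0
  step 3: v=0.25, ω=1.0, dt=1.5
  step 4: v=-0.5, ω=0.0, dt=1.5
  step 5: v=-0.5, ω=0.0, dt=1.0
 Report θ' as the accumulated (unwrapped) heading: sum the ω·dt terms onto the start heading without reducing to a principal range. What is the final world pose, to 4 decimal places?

(-4.0210, 3.1767, 4.1722)

step 1: θ'=0.6722 (R=3.0000) → pose (-4.2300, 1.1526, 0.6722)
step 2: θ'=2.6722 (R=0.6250) → pose (-4.3364, 2.1991, 2.6722)
step 3: θ'=4.1722 (R=0.2500) → pose (-4.6639, 2.1047, 4.1722)
step 4: θ'=4.1722 (straight) → pose (-4.2782, 2.7479, 4.1722)
step 5: θ'=4.1722 (straight) → pose (-4.0210, 3.1767, 4.1722)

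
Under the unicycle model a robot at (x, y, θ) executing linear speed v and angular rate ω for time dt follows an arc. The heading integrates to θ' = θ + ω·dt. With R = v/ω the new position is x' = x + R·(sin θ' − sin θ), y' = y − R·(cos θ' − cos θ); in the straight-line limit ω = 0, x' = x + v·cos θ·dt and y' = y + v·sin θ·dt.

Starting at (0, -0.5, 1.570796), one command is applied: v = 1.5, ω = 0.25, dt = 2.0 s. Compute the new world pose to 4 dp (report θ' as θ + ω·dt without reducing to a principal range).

(-0.7345, 2.3766, 2.0708)

θ' = 1.5708 + 0.25·2.0 = 2.0708
R = v/ω = 1.5/0.25 = 6.0000
x' = 0 + 6.0000·(sin 2.0708 − sin 1.5708) = -0.7345
y' = -0.5 − 6.0000·(cos 2.0708 − cos 1.5708) = 2.3766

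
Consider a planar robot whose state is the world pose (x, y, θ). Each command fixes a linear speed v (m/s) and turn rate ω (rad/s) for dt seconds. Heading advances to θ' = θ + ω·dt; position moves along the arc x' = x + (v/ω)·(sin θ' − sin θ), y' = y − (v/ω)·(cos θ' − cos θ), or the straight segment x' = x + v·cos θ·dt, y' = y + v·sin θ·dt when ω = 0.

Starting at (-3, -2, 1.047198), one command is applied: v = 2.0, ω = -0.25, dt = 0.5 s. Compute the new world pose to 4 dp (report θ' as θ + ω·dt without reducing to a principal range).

θ' = 1.0472 + -0.25·0.5 = 0.9222
R = v/ω = 2.0/-0.25 = -8.0000
x' = -3 + -8.0000·(sin 0.9222 − sin 1.0472) = -2.4472
y' = -2 − -8.0000·(cos 0.9222 − cos 1.0472) = -1.1674

(-2.4472, -1.1674, 0.9222)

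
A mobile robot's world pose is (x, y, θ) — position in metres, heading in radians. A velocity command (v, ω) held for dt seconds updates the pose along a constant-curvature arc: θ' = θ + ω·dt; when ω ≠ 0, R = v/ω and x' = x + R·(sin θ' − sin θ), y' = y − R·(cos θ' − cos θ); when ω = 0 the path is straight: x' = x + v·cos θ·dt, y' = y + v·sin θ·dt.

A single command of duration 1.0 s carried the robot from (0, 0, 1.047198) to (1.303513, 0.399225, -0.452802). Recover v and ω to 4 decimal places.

Δθ = -0.452802 − 1.047198 = -1.500000
ω = Δθ/dt = -1.500000/1.0 = -1.5000
R = Δx/(sin θ' − sin θ) = -1.0000
v = R·ω = -1.0000·-1.5000 = 1.5000

v = 1.5000, ω = -1.5000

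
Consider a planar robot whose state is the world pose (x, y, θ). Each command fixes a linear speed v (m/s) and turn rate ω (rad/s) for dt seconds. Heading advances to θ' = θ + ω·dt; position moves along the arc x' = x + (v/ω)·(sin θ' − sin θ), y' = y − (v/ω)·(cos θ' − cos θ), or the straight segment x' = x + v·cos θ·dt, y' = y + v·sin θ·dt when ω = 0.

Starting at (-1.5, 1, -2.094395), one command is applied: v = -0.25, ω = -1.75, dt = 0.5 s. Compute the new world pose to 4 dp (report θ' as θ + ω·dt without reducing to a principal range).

(-1.4008, 1.0693, -2.9694)

θ' = -2.0944 + -1.75·0.5 = -2.9694
R = v/ω = -0.25/-1.75 = 0.1429
x' = -1.5 + 0.1429·(sin -2.9694 − sin -2.0944) = -1.4008
y' = 1 − 0.1429·(cos -2.9694 − cos -2.0944) = 1.0693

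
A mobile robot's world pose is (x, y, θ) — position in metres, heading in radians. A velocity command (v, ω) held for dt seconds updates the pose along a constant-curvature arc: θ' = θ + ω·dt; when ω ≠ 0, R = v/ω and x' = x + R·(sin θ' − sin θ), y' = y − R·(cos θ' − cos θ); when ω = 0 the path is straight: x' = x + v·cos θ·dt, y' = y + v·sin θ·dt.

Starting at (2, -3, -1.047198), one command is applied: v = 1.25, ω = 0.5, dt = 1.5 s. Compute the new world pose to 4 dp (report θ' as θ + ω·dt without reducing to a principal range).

(3.4330, -4.1404, -0.2972)

θ' = -1.0472 + 0.5·1.5 = -0.2972
R = v/ω = 1.25/0.5 = 2.5000
x' = 2 + 2.5000·(sin -0.2972 − sin -1.0472) = 3.4330
y' = -3 − 2.5000·(cos -0.2972 − cos -1.0472) = -4.1404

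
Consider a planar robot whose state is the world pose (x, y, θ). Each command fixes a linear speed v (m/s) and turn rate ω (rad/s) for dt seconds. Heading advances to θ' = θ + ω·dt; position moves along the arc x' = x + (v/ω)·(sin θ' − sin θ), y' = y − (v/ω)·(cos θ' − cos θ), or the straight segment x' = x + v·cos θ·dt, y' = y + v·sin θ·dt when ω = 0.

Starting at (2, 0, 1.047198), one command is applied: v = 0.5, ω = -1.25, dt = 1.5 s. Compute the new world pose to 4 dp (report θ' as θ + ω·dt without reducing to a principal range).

θ' = 1.0472 + -1.25·1.5 = -0.8278
R = v/ω = 0.5/-1.25 = -0.4000
x' = 2 + -0.4000·(sin -0.8278 − sin 1.0472) = 2.6410
y' = 0 − -0.4000·(cos -0.8278 − cos 1.0472) = 0.0706

(2.6410, 0.0706, -0.8278)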